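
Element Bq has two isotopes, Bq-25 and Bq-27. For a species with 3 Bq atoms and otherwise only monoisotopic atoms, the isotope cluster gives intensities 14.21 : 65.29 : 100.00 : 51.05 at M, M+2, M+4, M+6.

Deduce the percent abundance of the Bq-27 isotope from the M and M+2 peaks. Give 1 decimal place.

If p is the fraction of Bq that is Bq-25, then I(M+2)/I(M) = [C(3,1)·p^2·(1−p)] / p^3 = 3·(1−p)/p = 65.29/14.21 = 4.5947
(1−p)/p = 4.5947/3 = 1.5316  ⇒  p = 1/(1 + 1.5316) = 0.3950
Bq-25: 39.5%, Bq-27: 60.5%.

60.5%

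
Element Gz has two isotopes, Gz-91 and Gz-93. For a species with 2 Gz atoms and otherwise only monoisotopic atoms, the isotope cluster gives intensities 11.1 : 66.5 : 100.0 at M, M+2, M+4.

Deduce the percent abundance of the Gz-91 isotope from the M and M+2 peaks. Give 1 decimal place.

If p is the fraction of Gz that is Gz-91, then I(M+2)/I(M) = [C(2,1)·p^1·(1−p)] / p^2 = 2·(1−p)/p = 66.5/11.1 = 5.9910
(1−p)/p = 5.9910/2 = 2.9955  ⇒  p = 1/(1 + 2.9955) = 0.2503
Gz-91: 25.0%, Gz-93: 75.0%.

25.0%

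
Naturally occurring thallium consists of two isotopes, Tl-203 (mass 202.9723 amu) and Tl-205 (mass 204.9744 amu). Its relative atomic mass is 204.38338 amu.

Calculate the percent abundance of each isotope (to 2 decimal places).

Writing the weighted mean with unknown fraction x of Tl-203:
202.9723·x + 204.9744·(1 − x) = 204.38338
(202.9723 − 204.9744)·x = 204.38338 − 204.9744
x = -0.59102 / -2.0021 = 0.29520 → 29.52% Tl-203, 70.48% Tl-205.

Tl-203: 29.52%, Tl-205: 70.48%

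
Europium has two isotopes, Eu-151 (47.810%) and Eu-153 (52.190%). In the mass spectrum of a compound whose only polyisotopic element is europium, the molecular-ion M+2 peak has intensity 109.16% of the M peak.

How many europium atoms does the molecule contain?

1

With n Eu atoms, P(M+2)/P(M) = C(n,1)·p^(n−1)q / p^n = n·q/p = n · 0.52190/0.47810.
n = 1.0916 × 0.47810/0.52190 = 1.00 ≈ 1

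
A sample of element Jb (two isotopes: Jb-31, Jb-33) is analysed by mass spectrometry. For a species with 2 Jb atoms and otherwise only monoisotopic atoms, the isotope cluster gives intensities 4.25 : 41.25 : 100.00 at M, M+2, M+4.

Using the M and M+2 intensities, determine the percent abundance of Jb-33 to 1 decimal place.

82.9%

Write p for the Jb-31 fraction. I(M+2)/I(M) = [C(2,1)·p^1·(1−p)] / p^2 = 2·(1−p)/p = 41.25/4.25 = 9.7059
(1−p)/p = 9.7059/2 = 4.8529  ⇒  p = 1/(1 + 4.8529) = 0.1709
Jb-31: 17.1%, Jb-33: 82.9%.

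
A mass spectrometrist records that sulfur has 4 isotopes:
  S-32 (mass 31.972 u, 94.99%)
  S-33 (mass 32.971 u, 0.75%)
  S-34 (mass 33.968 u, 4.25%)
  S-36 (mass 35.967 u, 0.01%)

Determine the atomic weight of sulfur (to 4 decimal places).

32.0647 u

The abundance-weighted mean is 0.9499 × 31.972 + 0.0075 × 32.971 + 0.0425 × 33.968 + 0.0001 × 35.967
= 30.37020 + 0.24728 + 1.44364 + 0.00360 = 32.06472 u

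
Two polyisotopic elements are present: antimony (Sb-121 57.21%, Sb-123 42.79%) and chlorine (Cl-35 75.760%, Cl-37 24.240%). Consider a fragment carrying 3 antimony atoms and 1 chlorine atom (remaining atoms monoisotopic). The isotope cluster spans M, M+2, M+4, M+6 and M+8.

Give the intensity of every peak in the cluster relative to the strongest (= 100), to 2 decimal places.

Antimony pattern (n=3): 0.18724742 : 0.42015297 : 0.3142518 : 0.07834781
Chlorine pattern (n=1): 0.7576 : 0.2424
Convolve the two distributions (both contribute in 2-u steps):
  M: 0.18724742×0.7576 = 0.141859
  M+2: 0.18724742×0.2424 + 0.42015297×0.7576 = 0.363697
  M+4: 0.42015297×0.2424 + 0.3142518×0.7576 = 0.339922
  M+6: 0.3142518×0.2424 + 0.07834781×0.7576 = 0.135531
  M+8: 0.07834781×0.2424 = 0.018992
Scale to base peak (0.363697) = 100: 39.00 : 100.00 : 93.46 : 37.26 : 5.22

39.00 : 100.00 : 93.46 : 37.26 : 5.22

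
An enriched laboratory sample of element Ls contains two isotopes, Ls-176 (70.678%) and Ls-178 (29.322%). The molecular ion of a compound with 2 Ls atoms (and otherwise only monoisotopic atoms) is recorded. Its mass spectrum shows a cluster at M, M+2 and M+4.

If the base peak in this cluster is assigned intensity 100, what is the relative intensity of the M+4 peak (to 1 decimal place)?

17.2

(0.70678 + 0.29322)^2 gives M 0.4995, M+2 0.4145, M+4 0.0860; the largest is M.
P(M) = C(2,0) × 0.70678^2 × 0.29322^0 = 1 × 0.49953797 × 1.0000 = 0.499538 (base)
P(M+4) = C(2,2) × 0.70678^0 × 0.29322^2 = 1 × 1.0000 × 0.08597797 = 0.085978
Relative intensity = 0.085978 / 0.499538 × 100 = 17.2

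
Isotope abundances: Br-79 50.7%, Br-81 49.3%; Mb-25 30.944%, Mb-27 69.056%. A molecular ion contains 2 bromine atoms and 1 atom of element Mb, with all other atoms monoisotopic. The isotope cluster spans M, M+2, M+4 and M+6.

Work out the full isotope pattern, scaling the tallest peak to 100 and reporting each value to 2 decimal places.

18.92 : 79.02 : 100.00 : 39.92

Bromine pattern (n=2): 0.257049 : 0.499902 : 0.243049
Element Mb pattern (n=1): 0.30944 : 0.69056
Convolve the two distributions (both contribute in 2-u steps):
  M: 0.257049×0.30944 = 0.079541
  M+2: 0.257049×0.69056 + 0.499902×0.30944 = 0.332197
  M+4: 0.499902×0.69056 + 0.243049×0.30944 = 0.420421
  M+6: 0.243049×0.69056 = 0.167840
Scale to base peak (0.420421) = 100: 18.92 : 79.02 : 100.00 : 39.92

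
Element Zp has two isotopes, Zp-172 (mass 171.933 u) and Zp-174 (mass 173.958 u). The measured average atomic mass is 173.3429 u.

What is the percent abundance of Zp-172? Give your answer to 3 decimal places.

Writing the weighted mean with unknown fraction x of Zp-172:
171.933·x + 173.958·(1 − x) = 173.3429
(171.933 − 173.958)·x = 173.3429 − 173.958
x = -0.6151 / -2.025 = 0.30375 → 30.375% Zp-172, 69.625% Zp-174.

30.375%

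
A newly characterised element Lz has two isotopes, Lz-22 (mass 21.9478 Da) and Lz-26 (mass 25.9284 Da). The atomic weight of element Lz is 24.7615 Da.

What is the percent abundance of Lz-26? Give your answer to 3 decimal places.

Let x be the fractional abundance of Lz-22; then Lz-26 has abundance 1 − x.
21.9478·x + 25.9284·(1 − x) = 24.7615
(21.9478 − 25.9284)·x = 24.7615 − 25.9284
x = -1.1669 / -3.9806 = 0.29315 → 29.315% Lz-22, 70.685% Lz-26.

70.685%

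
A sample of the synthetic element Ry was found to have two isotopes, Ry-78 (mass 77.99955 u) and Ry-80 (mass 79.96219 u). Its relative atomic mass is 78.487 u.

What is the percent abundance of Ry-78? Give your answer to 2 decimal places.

75.16%

Writing the weighted mean with unknown fraction x of Ry-78:
77.99955·x + 79.96219·(1 − x) = 78.487
(77.99955 − 79.96219)·x = 78.487 − 79.96219
x = -1.47519 / -1.96264 = 0.75164 → 75.16% Ry-78, 24.84% Ry-80.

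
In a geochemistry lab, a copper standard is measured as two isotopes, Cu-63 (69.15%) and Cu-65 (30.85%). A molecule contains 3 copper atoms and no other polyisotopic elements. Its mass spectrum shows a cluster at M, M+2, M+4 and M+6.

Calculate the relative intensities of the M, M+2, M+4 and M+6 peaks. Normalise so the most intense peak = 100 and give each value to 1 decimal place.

74.7 : 100.0 : 44.6 : 6.6

Each Cu atom is independently Cu-63 (p = 0.6915) or Cu-65 (q = 0.3085); the cluster is the binomial expansion (p + q)^3.
P(M) = 0.6915^3 = 0.330656
P(M+2) = 3 × 0.6915^2 × 0.3085^1 = 0.442548
P(M+4) = 3 × 0.6915^1 × 0.3085^2 = 0.197435
P(M+6) = 0.3085^3 = 0.029361
The M+2 peak is largest (0.442548); scaling to 100 gives 74.7 : 100.0 : 44.6 : 6.6.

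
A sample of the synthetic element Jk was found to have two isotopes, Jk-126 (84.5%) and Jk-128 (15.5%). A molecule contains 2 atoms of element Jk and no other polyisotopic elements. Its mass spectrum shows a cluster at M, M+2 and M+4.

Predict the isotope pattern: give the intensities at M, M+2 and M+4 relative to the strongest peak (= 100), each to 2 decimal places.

100.00 : 36.69 : 3.36

Expanding (0.845 + 0.155)^2:
P(M) = 0.845^2 = 0.714025
P(M+2) = 2 × 0.845^1 × 0.155^1 = 0.261950
P(M+4) = 0.155^2 = 0.024025
The M peak is largest (0.714025); scaling to 100 gives 100.00 : 36.69 : 3.36.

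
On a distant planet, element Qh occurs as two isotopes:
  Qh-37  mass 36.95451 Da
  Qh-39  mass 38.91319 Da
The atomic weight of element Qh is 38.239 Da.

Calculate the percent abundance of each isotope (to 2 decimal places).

Qh-37: 34.42%, Qh-39: 65.58%

With x = fraction of Qh-37 (so Qh-39 is 1 − x):
36.95451·x + 38.91319·(1 − x) = 38.239
(36.95451 − 38.91319)·x = 38.239 − 38.91319
x = -0.67419 / -1.95868 = 0.34421 → 34.42% Qh-37, 65.58% Qh-39.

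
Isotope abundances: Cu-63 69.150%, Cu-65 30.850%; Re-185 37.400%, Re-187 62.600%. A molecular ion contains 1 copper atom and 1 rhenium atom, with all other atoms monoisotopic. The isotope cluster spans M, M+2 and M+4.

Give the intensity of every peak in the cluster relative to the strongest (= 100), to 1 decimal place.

Copper pattern (n=1): 0.6915 : 0.3085
Rhenium pattern (n=1): 0.3740 : 0.6260
Convolve the two distributions (both contribute in 2-u steps):
  M: 0.6915×0.3740 = 0.258621
  M+2: 0.6915×0.6260 + 0.3085×0.3740 = 0.548258
  M+4: 0.3085×0.6260 = 0.193121
Scale to base peak (0.548258) = 100: 47.2 : 100.0 : 35.2

47.2 : 100.0 : 35.2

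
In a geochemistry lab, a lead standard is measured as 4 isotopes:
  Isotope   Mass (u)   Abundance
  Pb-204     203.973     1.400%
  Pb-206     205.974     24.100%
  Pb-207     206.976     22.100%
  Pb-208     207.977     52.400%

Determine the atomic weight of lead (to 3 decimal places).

The abundance-weighted mean is 0.01400 × 203.973 + 0.24100 × 205.974 + 0.22100 × 206.976 + 0.52400 × 207.977
= 2.8556 + 49.6397 + 45.7417 + 108.9799 = 207.2169 u

207.217 u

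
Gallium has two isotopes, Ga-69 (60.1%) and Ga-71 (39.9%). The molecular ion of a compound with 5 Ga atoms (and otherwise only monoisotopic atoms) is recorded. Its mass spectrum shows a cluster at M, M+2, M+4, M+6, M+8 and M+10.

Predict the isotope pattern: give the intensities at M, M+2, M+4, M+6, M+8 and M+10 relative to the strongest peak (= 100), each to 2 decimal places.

Expanding (0.601 + 0.399)^5:
P(M) = 0.601^5 = 0.078410
P(M+2) = 5 × 0.601^4 × 0.399^1 = 0.260280
P(M+4) = 10 × 0.601^3 × 0.399^2 = 0.345596
P(M+6) = 10 × 0.601^2 × 0.399^3 = 0.229439
P(M+8) = 5 × 0.601^1 × 0.399^4 = 0.076162
P(M+10) = 0.399^5 = 0.010113
The M+4 peak is largest (0.345596); scaling to 100 gives 22.69 : 75.31 : 100.00 : 66.39 : 22.04 : 2.93.

22.69 : 75.31 : 100.00 : 66.39 : 22.04 : 2.93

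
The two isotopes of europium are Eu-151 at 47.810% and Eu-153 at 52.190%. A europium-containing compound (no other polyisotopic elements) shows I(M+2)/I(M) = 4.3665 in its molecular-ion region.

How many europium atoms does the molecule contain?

4

With n Eu atoms, P(M+2)/P(M) = C(n,1)·p^(n−1)q / p^n = n·q/p = n · 0.52190/0.47810.
n = 4.3665 × 0.47810/0.52190 = 4.00 ≈ 4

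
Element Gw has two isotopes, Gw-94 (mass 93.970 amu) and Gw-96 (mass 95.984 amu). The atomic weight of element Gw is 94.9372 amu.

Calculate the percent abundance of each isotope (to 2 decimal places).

Gw-94: 51.98%, Gw-96: 48.02%

With x = fraction of Gw-94 (so Gw-96 is 1 − x):
93.970·x + 95.984·(1 − x) = 94.9372
(93.970 − 95.984)·x = 94.9372 − 95.984
x = -1.0468 / -2.014 = 0.51976 → 51.98% Gw-94, 48.02% Gw-96.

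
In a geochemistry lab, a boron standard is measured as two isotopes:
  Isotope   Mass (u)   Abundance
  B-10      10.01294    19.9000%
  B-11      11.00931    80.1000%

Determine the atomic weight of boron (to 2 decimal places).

10.81 u

Ar = Σ fᵢ·mᵢ = 0.199000 × 10.01294 + 0.801000 × 11.00931
= 1.992575 + 8.818457 = 10.811032 u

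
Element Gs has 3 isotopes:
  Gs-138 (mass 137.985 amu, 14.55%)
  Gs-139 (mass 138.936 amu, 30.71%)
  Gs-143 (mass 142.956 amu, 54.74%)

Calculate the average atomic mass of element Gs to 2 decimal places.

141.00 amu

Weight each isotope mass by its fractional abundance: 0.1455 × 137.985 + 0.3071 × 138.936 + 0.5474 × 142.956
= 20.0768 + 42.6672 + 78.2541 = 140.9981 amu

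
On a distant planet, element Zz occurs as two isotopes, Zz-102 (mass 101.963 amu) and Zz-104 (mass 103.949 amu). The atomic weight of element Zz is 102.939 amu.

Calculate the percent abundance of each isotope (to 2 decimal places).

Writing the weighted mean with unknown fraction x of Zz-102:
101.963·x + 103.949·(1 − x) = 102.939
(101.963 − 103.949)·x = 102.939 − 103.949
x = -1.010 / -1.986 = 0.50856 → 50.86% Zz-102, 49.14% Zz-104.

Zz-102: 50.86%, Zz-104: 49.14%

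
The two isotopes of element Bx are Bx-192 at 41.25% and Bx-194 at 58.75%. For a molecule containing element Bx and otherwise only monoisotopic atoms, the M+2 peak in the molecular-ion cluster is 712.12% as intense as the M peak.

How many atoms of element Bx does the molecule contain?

5

For n independent Bx atoms, I(M+2)/I(M) = n · (abundance Bx-194) / (abundance Bx-192) = n · 0.5875/0.4125.
n = 7.1212 × 0.4125/0.5875 = 5.00 ≈ 5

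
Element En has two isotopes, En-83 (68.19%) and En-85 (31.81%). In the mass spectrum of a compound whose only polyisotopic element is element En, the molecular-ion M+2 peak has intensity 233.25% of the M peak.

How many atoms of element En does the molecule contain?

5

For n independent En atoms, I(M+2)/I(M) = n · (abundance En-85) / (abundance En-83) = n · 0.3181/0.6819.
n = 2.3325 × 0.6819/0.3181 = 5.00 ≈ 5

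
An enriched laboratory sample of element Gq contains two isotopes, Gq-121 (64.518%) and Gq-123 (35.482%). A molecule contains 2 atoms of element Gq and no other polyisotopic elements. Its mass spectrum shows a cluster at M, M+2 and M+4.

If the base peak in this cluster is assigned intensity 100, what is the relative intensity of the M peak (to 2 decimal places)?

Binomial terms of (0.64518 + 0.35482)^2: M 0.4163, M+2 0.4578, M+4 0.1259 → M+2 is the base peak.
P(M+2) = C(2,1) × 0.64518^1 × 0.35482^1 = 2 × 0.64518 × 0.35482 = 0.457846 (base)
P(M) = C(2,0) × 0.64518^2 × 0.35482^0 = 1 × 0.41625723 × 1.0000 = 0.416257
Relative intensity = 0.416257 / 0.457846 × 100 = 90.92

90.92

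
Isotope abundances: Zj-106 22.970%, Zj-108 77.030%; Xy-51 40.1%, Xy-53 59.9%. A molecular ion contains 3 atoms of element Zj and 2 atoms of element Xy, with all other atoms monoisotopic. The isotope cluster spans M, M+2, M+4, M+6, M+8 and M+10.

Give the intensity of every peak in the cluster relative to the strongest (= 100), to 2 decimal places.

Element Zj pattern (n=3): 0.01211945 : 0.12192791 : 0.40888582 : 0.45706682
Element Xy pattern (n=2): 0.160801 : 0.480398 : 0.358801
Convolve the two distributions (both contribute in 2-u steps):
  M: 0.01211945×0.160801 = 0.001949
  M+2: 0.01211945×0.480398 + 0.12192791×0.160801 = 0.025428
  M+4: 0.01211945×0.358801 + 0.12192791×0.480398 + 0.40888582×0.160801 = 0.128672
  M+6: 0.12192791×0.358801 + 0.40888582×0.480398 + 0.45706682×0.160801 = 0.313673
  M+8: 0.40888582×0.358801 + 0.45706682×0.480398 = 0.366283
  M+10: 0.45706682×0.358801 = 0.163996
Scale to base peak (0.366283) = 100: 0.53 : 6.94 : 35.13 : 85.64 : 100.00 : 44.77

0.53 : 6.94 : 35.13 : 85.64 : 100.00 : 44.77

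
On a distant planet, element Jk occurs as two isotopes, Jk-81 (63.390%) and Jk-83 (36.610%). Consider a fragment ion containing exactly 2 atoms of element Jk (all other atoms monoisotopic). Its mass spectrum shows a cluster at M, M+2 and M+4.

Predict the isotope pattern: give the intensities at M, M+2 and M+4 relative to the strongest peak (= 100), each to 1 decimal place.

86.6 : 100.0 : 28.9

The 2 Jk atoms are independent, so intensities follow the terms of (0.63390 + 0.36610)^2.
P(M) = 0.63390^2 = 0.401829
P(M+2) = 2 × 0.63390^1 × 0.36610^1 = 0.464142
P(M+4) = 0.36610^2 = 0.134029
The M+2 peak is largest (0.464142); scaling to 100 gives 86.6 : 100.0 : 28.9.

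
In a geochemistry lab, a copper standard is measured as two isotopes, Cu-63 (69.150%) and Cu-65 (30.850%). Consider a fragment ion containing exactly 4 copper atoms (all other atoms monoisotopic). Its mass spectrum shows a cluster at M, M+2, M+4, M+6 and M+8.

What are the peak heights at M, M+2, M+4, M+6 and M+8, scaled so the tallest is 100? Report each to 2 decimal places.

56.04 : 100.00 : 66.92 : 19.90 : 2.22

The 4 Cu atoms are independent, so intensities follow the terms of (0.69150 + 0.30850)^4.
P(M) = 0.69150^4 = 0.228649
P(M+2) = 4 × 0.69150^3 × 0.30850^1 = 0.408030
P(M+4) = 6 × 0.69150^2 × 0.30850^2 = 0.273052
P(M+6) = 4 × 0.69150^1 × 0.30850^3 = 0.081212
P(M+8) = 0.30850^4 = 0.009058
The M+2 peak is largest (0.408030); scaling to 100 gives 56.04 : 100.00 : 66.92 : 19.90 : 2.22.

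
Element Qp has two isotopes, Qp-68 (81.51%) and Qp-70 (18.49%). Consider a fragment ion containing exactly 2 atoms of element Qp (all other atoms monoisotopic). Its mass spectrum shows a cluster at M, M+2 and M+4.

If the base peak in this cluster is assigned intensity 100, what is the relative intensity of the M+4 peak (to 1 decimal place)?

Term probabilities: M 0.6644, M+2 0.3014, M+4 0.0342. Base peak = M.
P(M) = C(2,0) × 0.8151^2 × 0.1849^0 = 1 × 0.66438801 × 1.0000 = 0.664388 (base)
P(M+4) = C(2,2) × 0.8151^0 × 0.1849^2 = 1 × 1.0000 × 0.03418801 = 0.034188
Relative intensity = 0.034188 / 0.664388 × 100 = 5.1

5.1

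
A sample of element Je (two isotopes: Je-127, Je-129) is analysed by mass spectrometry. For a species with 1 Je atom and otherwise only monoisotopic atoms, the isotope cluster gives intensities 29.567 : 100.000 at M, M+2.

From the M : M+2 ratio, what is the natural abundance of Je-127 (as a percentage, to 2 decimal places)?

Let p = fractional abundance of Je-127. I(M+2)/I(M) = [C(1,1)·p^0·(1−p)] / p^1 = 1·(1−p)/p = 100.000/29.567 = 3.3821
(1−p)/p = 3.3821/1 = 3.3821  ⇒  p = 1/(1 + 3.3821) = 0.2282
Je-127: 22.82%, Je-129: 77.18%.

22.82%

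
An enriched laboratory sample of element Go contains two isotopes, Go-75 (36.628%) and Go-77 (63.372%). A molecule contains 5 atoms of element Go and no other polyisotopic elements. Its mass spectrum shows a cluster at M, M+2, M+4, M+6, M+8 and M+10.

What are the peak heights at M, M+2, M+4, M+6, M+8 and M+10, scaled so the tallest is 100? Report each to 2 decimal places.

1.93 : 16.70 : 57.80 : 100.00 : 86.51 : 29.93

Each Go atom is independently Go-75 (p = 0.36628) or Go-77 (q = 0.63372); the cluster is the binomial expansion (p + q)^5.
P(M) = 0.36628^5 = 0.006593
P(M+2) = 5 × 0.36628^4 × 0.63372^1 = 0.057032
P(M+4) = 10 × 0.36628^3 × 0.63372^2 = 0.197349
P(M+6) = 10 × 0.36628^2 × 0.63372^3 = 0.341443
P(M+8) = 5 × 0.36628^1 × 0.63372^4 = 0.295374
P(M+10) = 0.63372^5 = 0.102209
The M+6 peak is largest (0.341443); scaling to 100 gives 1.93 : 16.70 : 57.80 : 100.00 : 86.51 : 29.93.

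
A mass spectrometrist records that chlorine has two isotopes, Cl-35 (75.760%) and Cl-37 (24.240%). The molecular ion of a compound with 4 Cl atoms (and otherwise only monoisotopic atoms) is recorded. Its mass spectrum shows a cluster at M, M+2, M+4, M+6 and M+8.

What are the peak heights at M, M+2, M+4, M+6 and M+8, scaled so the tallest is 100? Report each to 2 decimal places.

Each Cl atom is independently Cl-35 (p = 0.75760) or Cl-37 (q = 0.24240); the cluster is the binomial expansion (p + q)^4.
P(M) = 0.75760^4 = 0.329428
P(M+2) = 4 × 0.75760^3 × 0.24240^1 = 0.421612
P(M+4) = 6 × 0.75760^2 × 0.24240^2 = 0.202347
P(M+6) = 4 × 0.75760^1 × 0.24240^3 = 0.043162
P(M+8) = 0.24240^4 = 0.003452
The M+2 peak is largest (0.421612); scaling to 100 gives 78.14 : 100.00 : 47.99 : 10.24 : 0.82.

78.14 : 100.00 : 47.99 : 10.24 : 0.82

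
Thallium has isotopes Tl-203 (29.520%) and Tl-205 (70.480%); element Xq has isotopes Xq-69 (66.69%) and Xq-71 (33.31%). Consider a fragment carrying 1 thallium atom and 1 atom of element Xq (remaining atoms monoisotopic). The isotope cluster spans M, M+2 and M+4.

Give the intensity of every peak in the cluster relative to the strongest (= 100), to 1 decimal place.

Thallium pattern (n=1): 0.2952 : 0.7048
Element Xq pattern (n=1): 0.6669 : 0.3331
Convolve the two distributions (both contribute in 2-u steps):
  M: 0.2952×0.6669 = 0.196869
  M+2: 0.2952×0.3331 + 0.7048×0.6669 = 0.568362
  M+4: 0.7048×0.3331 = 0.234769
Scale to base peak (0.568362) = 100: 34.6 : 100.0 : 41.3

34.6 : 100.0 : 41.3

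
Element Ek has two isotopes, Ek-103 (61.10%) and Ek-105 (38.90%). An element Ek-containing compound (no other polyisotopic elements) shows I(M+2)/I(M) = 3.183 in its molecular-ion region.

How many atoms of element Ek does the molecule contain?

5

With n Ek atoms, P(M+2)/P(M) = C(n,1)·p^(n−1)q / p^n = n·q/p = n · 0.3890/0.6110.
n = 3.183 × 0.6110/0.3890 = 5.00 ≈ 5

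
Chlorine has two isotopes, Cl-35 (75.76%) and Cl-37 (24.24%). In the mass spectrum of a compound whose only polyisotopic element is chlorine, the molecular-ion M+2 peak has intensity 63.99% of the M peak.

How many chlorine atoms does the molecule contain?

With n Cl atoms, P(M+2)/P(M) = C(n,1)·p^(n−1)q / p^n = n·q/p = n · 0.2424/0.7576.
n = 0.6399 × 0.7576/0.2424 = 2.00 ≈ 2

2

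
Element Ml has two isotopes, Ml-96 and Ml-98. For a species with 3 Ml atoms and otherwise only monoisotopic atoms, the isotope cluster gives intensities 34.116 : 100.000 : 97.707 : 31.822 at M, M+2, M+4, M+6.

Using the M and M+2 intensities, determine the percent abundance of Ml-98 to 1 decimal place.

Let p = fractional abundance of Ml-96. I(M+2)/I(M) = [C(3,1)·p^2·(1−p)] / p^3 = 3·(1−p)/p = 100.000/34.116 = 2.9312
(1−p)/p = 2.9312/3 = 0.9771  ⇒  p = 1/(1 + 0.9771) = 0.5058
Ml-96: 50.6%, Ml-98: 49.4%.

49.4%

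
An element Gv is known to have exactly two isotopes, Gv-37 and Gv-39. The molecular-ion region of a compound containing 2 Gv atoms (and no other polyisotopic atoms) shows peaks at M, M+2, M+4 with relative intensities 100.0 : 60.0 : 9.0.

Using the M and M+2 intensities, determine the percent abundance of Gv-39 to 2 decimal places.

If p is the fraction of Gv that is Gv-37, then I(M+2)/I(M) = [C(2,1)·p^1·(1−p)] / p^2 = 2·(1−p)/p = 60.0/100.0 = 0.6000
(1−p)/p = 0.6000/2 = 0.3000  ⇒  p = 1/(1 + 0.3000) = 0.7692
Gv-37: 76.92%, Gv-39: 23.08%.

23.08%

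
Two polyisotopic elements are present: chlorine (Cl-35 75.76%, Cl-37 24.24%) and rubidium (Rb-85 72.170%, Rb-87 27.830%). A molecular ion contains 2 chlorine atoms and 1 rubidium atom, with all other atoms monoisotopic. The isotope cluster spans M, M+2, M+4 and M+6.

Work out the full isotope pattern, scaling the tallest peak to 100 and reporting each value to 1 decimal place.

Chlorine pattern (n=2): 0.57395776 : 0.36728448 : 0.05875776
Rubidium pattern (n=1): 0.7217 : 0.2783
Convolve the two distributions (both contribute in 2-u steps):
  M: 0.57395776×0.7217 = 0.414225
  M+2: 0.57395776×0.2783 + 0.36728448×0.7217 = 0.424802
  M+4: 0.36728448×0.2783 + 0.05875776×0.7217 = 0.144621
  M+6: 0.05875776×0.2783 = 0.016352
Scale to base peak (0.424802) = 100: 97.5 : 100.0 : 34.0 : 3.8

97.5 : 100.0 : 34.0 : 3.8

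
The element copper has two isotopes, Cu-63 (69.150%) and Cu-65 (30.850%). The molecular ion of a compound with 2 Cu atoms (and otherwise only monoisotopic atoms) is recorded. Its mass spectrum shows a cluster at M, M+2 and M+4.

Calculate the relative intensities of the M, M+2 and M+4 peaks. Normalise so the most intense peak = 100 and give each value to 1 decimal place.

100.0 : 89.2 : 19.9

Each Cu atom is independently Cu-63 (p = 0.69150) or Cu-65 (q = 0.30850); the cluster is the binomial expansion (p + q)^2.
P(M) = 0.69150^2 = 0.478172
P(M+2) = 2 × 0.69150^1 × 0.30850^1 = 0.426656
P(M+4) = 0.30850^2 = 0.095172
The M peak is largest (0.478172); scaling to 100 gives 100.0 : 89.2 : 19.9.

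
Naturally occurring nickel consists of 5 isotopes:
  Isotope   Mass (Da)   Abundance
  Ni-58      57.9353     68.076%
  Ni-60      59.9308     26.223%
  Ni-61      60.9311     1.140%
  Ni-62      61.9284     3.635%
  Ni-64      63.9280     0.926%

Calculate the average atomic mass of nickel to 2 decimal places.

58.69 Da

Ar = Σ fᵢ·mᵢ = 0.68076 × 57.9353 + 0.26223 × 59.9308 + 0.01140 × 60.9311 + 0.03635 × 61.9284 + 0.00926 × 63.9280
= 39.44003 + 15.71565 + 0.69461 + 2.25110 + 0.59197 = 58.69336 Da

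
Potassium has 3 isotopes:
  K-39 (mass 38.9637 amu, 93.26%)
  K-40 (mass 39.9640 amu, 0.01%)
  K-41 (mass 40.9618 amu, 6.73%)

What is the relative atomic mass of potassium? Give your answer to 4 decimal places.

Weight each isotope mass by its fractional abundance: 0.9326 × 38.9637 + 0.0001 × 39.9640 + 0.0673 × 40.9618
= 36.33755 + 0.00400 + 2.75673 = 39.09828 amu

39.0983 amu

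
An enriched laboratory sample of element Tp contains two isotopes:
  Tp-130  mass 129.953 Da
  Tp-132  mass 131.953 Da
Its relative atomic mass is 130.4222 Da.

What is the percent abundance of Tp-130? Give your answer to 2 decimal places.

With x = fraction of Tp-130 (so Tp-132 is 1 − x):
129.953·x + 131.953·(1 − x) = 130.4222
(129.953 − 131.953)·x = 130.4222 − 131.953
x = -1.5308 / -2.000 = 0.76540 → 76.54% Tp-130, 23.46% Tp-132.

76.54%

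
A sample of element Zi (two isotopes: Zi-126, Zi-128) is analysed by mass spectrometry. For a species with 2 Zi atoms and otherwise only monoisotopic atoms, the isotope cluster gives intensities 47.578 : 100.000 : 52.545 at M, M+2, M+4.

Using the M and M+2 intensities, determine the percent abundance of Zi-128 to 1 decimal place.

Let p = fractional abundance of Zi-126. I(M+2)/I(M) = [C(2,1)·p^1·(1−p)] / p^2 = 2·(1−p)/p = 100.000/47.578 = 2.1018
(1−p)/p = 2.1018/2 = 1.0509  ⇒  p = 1/(1 + 1.0509) = 0.4876
Zi-126: 48.8%, Zi-128: 51.2%.

51.2%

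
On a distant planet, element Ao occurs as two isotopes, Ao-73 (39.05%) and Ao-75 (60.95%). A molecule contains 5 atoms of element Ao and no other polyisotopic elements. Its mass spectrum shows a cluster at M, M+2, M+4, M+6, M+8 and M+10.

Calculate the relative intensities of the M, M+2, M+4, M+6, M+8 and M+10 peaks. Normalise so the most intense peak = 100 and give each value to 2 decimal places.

2.63 : 20.52 : 64.07 : 100.00 : 78.04 : 24.36

Expanding (0.3905 + 0.6095)^5:
P(M) = 0.3905^5 = 0.009080
P(M+2) = 5 × 0.3905^4 × 0.6095^1 = 0.070864
P(M+4) = 10 × 0.3905^3 × 0.6095^2 = 0.221213
P(M+6) = 10 × 0.3905^2 × 0.6095^3 = 0.345273
P(M+8) = 5 × 0.3905^1 × 0.6095^4 = 0.269455
P(M+10) = 0.6095^5 = 0.084114
The M+6 peak is largest (0.345273); scaling to 100 gives 2.63 : 20.52 : 64.07 : 100.00 : 78.04 : 24.36.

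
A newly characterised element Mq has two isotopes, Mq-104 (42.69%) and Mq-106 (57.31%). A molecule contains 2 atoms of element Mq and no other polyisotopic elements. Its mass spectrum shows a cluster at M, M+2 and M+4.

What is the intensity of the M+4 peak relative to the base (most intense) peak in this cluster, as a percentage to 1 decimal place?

(0.4269 + 0.5731)^2 gives M 0.1822, M+2 0.4893, M+4 0.3284; the largest is M+2.
P(M+2) = C(2,1) × 0.4269^1 × 0.5731^1 = 2 × 0.4269 × 0.5731 = 0.489313 (base)
P(M+4) = C(2,2) × 0.4269^0 × 0.5731^2 = 1 × 1.0000 × 0.32844361 = 0.328444
Relative intensity = 0.328444 / 0.489313 × 100 = 67.1

67.1%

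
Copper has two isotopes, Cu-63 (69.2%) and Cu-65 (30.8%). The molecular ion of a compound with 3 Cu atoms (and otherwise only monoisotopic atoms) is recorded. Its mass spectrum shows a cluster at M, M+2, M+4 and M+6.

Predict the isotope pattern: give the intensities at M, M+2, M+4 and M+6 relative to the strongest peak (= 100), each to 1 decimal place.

Expanding (0.692 + 0.308)^3:
P(M) = 0.692^3 = 0.331374
P(M+2) = 3 × 0.692^2 × 0.308^1 = 0.442470
P(M+4) = 3 × 0.692^1 × 0.308^2 = 0.196938
P(M+6) = 0.308^3 = 0.029218
The M+2 peak is largest (0.442470); scaling to 100 gives 74.9 : 100.0 : 44.5 : 6.6.

74.9 : 100.0 : 44.5 : 6.6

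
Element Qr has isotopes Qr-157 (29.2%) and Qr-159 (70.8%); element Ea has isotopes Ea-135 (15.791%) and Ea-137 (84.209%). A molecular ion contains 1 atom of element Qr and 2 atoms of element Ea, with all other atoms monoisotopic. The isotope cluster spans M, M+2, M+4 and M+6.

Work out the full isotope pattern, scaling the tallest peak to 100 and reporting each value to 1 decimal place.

1.5 : 19.0 : 78.7 : 100.0

Element Qr pattern (n=1): 0.2920 : 0.7080
Element Ea pattern (n=2): 0.02493557 : 0.26594886 : 0.70911557
Convolve the two distributions (both contribute in 2-u steps):
  M: 0.2920×0.02493557 = 0.007281
  M+2: 0.2920×0.26594886 + 0.7080×0.02493557 = 0.095311
  M+4: 0.2920×0.70911557 + 0.7080×0.26594886 = 0.395354
  M+6: 0.7080×0.70911557 = 0.502054
Scale to base peak (0.502054) = 100: 1.5 : 19.0 : 78.7 : 100.0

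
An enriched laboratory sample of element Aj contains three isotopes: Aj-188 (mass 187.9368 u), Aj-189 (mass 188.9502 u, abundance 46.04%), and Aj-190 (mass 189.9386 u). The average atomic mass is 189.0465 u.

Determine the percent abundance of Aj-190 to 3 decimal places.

Let x and y be the fractions of Aj-188 and Aj-190. Then x + y = 1 − 0.4604 = 0.5396 and 187.9368x + 189.9386y = 189.0465 − 0.4604×188.9502 = 102.05382792.
Substituting: 187.9368x + 189.9386(0.5396 − x) = 102.05382792
(187.9368 − 189.9386)x = -0.43704064  ⇒  x = 0.21832, y = 0.32128
Aj-188: 21.832%, Aj-190: 32.128%.

32.128%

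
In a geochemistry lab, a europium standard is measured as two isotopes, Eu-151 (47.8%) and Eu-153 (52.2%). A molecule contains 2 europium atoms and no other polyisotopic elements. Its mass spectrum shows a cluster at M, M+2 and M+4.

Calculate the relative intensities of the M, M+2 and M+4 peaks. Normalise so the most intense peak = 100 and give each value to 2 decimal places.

Expanding (0.478 + 0.522)^2:
P(M) = 0.478^2 = 0.228484
P(M+2) = 2 × 0.478^1 × 0.522^1 = 0.499032
P(M+4) = 0.522^2 = 0.272484
The M+2 peak is largest (0.499032); scaling to 100 gives 45.79 : 100.00 : 54.60.

45.79 : 100.00 : 54.60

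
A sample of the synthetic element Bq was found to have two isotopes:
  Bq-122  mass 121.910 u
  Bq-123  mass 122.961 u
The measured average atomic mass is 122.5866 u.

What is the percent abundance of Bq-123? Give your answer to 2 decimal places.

Let x be the fractional abundance of Bq-122; then Bq-123 has abundance 1 − x.
121.910·x + 122.961·(1 − x) = 122.5866
(121.910 − 122.961)·x = 122.5866 − 122.961
x = -0.3744 / -1.051 = 0.35623 → 35.62% Bq-122, 64.38% Bq-123.

64.38%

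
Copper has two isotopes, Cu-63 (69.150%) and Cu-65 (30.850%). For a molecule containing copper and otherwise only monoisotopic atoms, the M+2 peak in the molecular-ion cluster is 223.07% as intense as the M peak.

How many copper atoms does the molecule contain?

The M+2/M ratio from n Cu atoms is n · q/p = n · 0.30850/0.69150.
n = 2.2307 × 0.69150/0.30850 = 5.00 ≈ 5

5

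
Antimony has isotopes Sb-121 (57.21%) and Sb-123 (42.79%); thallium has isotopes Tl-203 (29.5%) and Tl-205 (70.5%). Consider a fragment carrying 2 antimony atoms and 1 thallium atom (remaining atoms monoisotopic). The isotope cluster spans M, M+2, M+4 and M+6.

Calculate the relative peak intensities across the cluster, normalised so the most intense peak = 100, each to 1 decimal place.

24.2 : 94.0 : 100.0 : 32.3

Antimony pattern (n=2): 0.32729841 : 0.48960318 : 0.18309841
Thallium pattern (n=1): 0.2950 : 0.7050
Convolve the two distributions (both contribute in 2-u steps):
  M: 0.32729841×0.2950 = 0.096553
  M+2: 0.32729841×0.7050 + 0.48960318×0.2950 = 0.375178
  M+4: 0.48960318×0.7050 + 0.18309841×0.2950 = 0.399184
  M+6: 0.18309841×0.7050 = 0.129084
Scale to base peak (0.399184) = 100: 24.2 : 94.0 : 100.0 : 32.3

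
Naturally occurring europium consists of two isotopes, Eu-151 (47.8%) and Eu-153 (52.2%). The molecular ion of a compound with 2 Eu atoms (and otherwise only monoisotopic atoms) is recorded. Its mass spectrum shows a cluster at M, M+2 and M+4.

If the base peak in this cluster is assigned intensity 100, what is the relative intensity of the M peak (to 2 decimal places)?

45.79

Term probabilities: M 0.2285, M+2 0.4990, M+4 0.2725. Base peak = M+2.
P(M+2) = C(2,1) × 0.478^1 × 0.522^1 = 2 × 0.4780 × 0.5220 = 0.499032 (base)
P(M) = C(2,0) × 0.478^2 × 0.522^0 = 1 × 0.228484 × 1.0000 = 0.228484
Relative intensity = 0.228484 / 0.499032 × 100 = 45.79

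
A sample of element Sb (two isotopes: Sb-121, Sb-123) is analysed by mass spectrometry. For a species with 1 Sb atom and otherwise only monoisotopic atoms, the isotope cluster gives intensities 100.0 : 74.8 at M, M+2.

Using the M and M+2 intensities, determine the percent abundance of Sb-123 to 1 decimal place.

42.8%

Let p = fractional abundance of Sb-121. I(M+2)/I(M) = [C(1,1)·p^0·(1−p)] / p^1 = 1·(1−p)/p = 74.8/100.0 = 0.7480
(1−p)/p = 0.7480/1 = 0.7480  ⇒  p = 1/(1 + 0.7480) = 0.5721
Sb-121: 57.2%, Sb-123: 42.8%.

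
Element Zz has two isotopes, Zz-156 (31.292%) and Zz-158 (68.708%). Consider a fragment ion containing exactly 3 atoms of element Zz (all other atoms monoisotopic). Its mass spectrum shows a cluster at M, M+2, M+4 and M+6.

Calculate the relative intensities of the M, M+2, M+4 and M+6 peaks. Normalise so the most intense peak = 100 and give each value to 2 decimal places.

6.91 : 45.54 : 100.00 : 73.19

The 3 Zz atoms are independent, so intensities follow the terms of (0.31292 + 0.68708)^3.
P(M) = 0.31292^3 = 0.030641
P(M+2) = 3 × 0.31292^2 × 0.68708^1 = 0.201834
P(M+4) = 3 × 0.31292^1 × 0.68708^2 = 0.443169
P(M+6) = 0.68708^3 = 0.324356
The M+4 peak is largest (0.443169); scaling to 100 gives 6.91 : 45.54 : 100.00 : 73.19.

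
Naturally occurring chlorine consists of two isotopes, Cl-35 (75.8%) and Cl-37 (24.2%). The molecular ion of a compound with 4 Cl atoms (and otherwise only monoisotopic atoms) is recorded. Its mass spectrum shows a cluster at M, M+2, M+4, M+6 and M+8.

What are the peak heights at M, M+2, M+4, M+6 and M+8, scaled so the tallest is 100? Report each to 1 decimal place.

78.3 : 100.0 : 47.9 : 10.2 : 0.8

The 4 Cl atoms are independent, so intensities follow the terms of (0.758 + 0.242)^4.
P(M) = 0.758^4 = 0.330124
P(M+2) = 4 × 0.758^3 × 0.242^1 = 0.421583
P(M+4) = 6 × 0.758^2 × 0.242^2 = 0.201893
P(M+6) = 4 × 0.758^1 × 0.242^3 = 0.042971
P(M+8) = 0.242^4 = 0.003430
The M+2 peak is largest (0.421583); scaling to 100 gives 78.3 : 100.0 : 47.9 : 10.2 : 0.8.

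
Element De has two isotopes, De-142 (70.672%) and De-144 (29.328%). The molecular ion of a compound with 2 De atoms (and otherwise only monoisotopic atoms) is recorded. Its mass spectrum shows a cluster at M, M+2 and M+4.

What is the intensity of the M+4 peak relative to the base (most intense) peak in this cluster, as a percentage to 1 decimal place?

Binomial terms of (0.70672 + 0.29328)^2: M 0.4995, M+2 0.4145, M+4 0.0860 → M is the base peak.
P(M) = C(2,0) × 0.70672^2 × 0.29328^0 = 1 × 0.49945316 × 1.0000 = 0.499453 (base)
P(M+4) = C(2,2) × 0.70672^0 × 0.29328^2 = 1 × 1.0000 × 0.08601316 = 0.086013
Relative intensity = 0.086013 / 0.499453 × 100 = 17.2

17.2%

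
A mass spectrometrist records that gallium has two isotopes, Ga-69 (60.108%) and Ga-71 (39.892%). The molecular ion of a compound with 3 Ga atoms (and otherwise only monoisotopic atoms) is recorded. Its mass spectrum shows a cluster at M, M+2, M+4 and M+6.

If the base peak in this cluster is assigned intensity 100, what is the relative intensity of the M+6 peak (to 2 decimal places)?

14.68

Term probabilities: M 0.2172, M+2 0.4324, M+4 0.2870, M+6 0.0635. Base peak = M+2.
P(M+2) = C(3,1) × 0.60108^2 × 0.39892^1 = 3 × 0.36129717 × 0.39892 = 0.432386 (base)
P(M+6) = C(3,3) × 0.60108^0 × 0.39892^3 = 1 × 1.0000 × 0.063483 = 0.063483
Relative intensity = 0.063483 / 0.432386 × 100 = 14.68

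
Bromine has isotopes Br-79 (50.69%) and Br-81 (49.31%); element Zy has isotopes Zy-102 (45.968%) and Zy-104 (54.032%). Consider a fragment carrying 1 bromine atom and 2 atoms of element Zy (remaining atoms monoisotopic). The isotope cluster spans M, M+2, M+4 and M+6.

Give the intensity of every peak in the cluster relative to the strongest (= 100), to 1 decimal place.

Bromine pattern (n=1): 0.5069 : 0.4931
Element Zy pattern (n=2): 0.2113057 : 0.4967486 : 0.2919457
Convolve the two distributions (both contribute in 2-u steps):
  M: 0.5069×0.2113057 = 0.107111
  M+2: 0.5069×0.4967486 + 0.4931×0.2113057 = 0.355997
  M+4: 0.5069×0.2919457 + 0.4931×0.4967486 = 0.392934
  M+6: 0.4931×0.2919457 = 0.143958
Scale to base peak (0.392934) = 100: 27.3 : 90.6 : 100.0 : 36.6

27.3 : 90.6 : 100.0 : 36.6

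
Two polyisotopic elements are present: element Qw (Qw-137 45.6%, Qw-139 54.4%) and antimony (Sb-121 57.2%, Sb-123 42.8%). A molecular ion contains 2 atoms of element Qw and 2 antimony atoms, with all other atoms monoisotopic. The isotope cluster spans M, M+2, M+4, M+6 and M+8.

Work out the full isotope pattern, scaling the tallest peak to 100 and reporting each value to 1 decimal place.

Element Qw pattern (n=2): 0.207936 : 0.496128 : 0.295936
Antimony pattern (n=2): 0.327184 : 0.489632 : 0.183184
Convolve the two distributions (both contribute in 2-u steps):
  M: 0.207936×0.327184 = 0.068033
  M+2: 0.207936×0.489632 + 0.496128×0.327184 = 0.264137
  M+4: 0.207936×0.183184 + 0.496128×0.489632 + 0.295936×0.327184 = 0.377836
  M+6: 0.496128×0.183184 + 0.295936×0.489632 = 0.235782
  M+8: 0.295936×0.183184 = 0.054211
Scale to base peak (0.377836) = 100: 18.0 : 69.9 : 100.0 : 62.4 : 14.3

18.0 : 69.9 : 100.0 : 62.4 : 14.3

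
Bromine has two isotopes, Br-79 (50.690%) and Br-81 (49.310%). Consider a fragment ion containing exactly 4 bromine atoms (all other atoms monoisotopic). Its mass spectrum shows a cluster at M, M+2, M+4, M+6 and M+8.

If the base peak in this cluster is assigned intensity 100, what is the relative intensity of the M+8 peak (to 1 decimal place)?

15.8

(0.50690 + 0.49310)^4 gives M 0.0660, M+2 0.2569, M+4 0.3749, M+6 0.2431, M+8 0.0591; the largest is M+4.
P(M+4) = C(4,2) × 0.50690^2 × 0.49310^2 = 6 × 0.25694761 × 0.24314761 = 0.374857 (base)
P(M+8) = C(4,4) × 0.50690^0 × 0.49310^4 = 1 × 1.0000 × 0.05912076 = 0.059121
Relative intensity = 0.059121 / 0.374857 × 100 = 15.8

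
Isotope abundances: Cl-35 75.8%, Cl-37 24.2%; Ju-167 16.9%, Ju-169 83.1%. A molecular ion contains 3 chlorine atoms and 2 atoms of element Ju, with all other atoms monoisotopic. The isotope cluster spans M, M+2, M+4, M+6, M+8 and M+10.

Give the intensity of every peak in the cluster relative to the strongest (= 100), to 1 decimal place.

Chlorine pattern (n=3): 0.43551951 : 0.41713346 : 0.13317454 : 0.01417249
Element Ju pattern (n=2): 0.028561 : 0.280878 : 0.690561
Convolve the two distributions (both contribute in 2-u steps):
  M: 0.43551951×0.028561 = 0.012439
  M+2: 0.43551951×0.280878 + 0.41713346×0.028561 = 0.134242
  M+4: 0.43551951×0.690561 + 0.41713346×0.280878 + 0.13317454×0.028561 = 0.421720
  M+6: 0.41713346×0.690561 + 0.13317454×0.280878 + 0.01417249×0.028561 = 0.325867
  M+8: 0.13317454×0.690561 + 0.01417249×0.280878 = 0.095946
  M+10: 0.01417249×0.690561 = 0.009787
Scale to base peak (0.421720) = 100: 2.9 : 31.8 : 100.0 : 77.3 : 22.8 : 2.3

2.9 : 31.8 : 100.0 : 77.3 : 22.8 : 2.3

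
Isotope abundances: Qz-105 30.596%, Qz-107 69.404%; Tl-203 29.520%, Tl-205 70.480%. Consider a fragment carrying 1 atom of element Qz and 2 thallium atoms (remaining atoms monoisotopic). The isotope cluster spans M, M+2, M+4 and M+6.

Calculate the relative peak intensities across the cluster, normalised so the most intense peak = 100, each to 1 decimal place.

Element Qz pattern (n=1): 0.30596 : 0.69404
Thallium pattern (n=2): 0.08714304 : 0.41611392 : 0.49674304
Convolve the two distributions (both contribute in 2-u steps):
  M: 0.30596×0.08714304 = 0.026662
  M+2: 0.30596×0.41611392 + 0.69404×0.08714304 = 0.187795
  M+4: 0.30596×0.49674304 + 0.69404×0.41611392 = 0.440783
  M+6: 0.69404×0.49674304 = 0.344760
Scale to base peak (0.440783) = 100: 6.0 : 42.6 : 100.0 : 78.2

6.0 : 42.6 : 100.0 : 78.2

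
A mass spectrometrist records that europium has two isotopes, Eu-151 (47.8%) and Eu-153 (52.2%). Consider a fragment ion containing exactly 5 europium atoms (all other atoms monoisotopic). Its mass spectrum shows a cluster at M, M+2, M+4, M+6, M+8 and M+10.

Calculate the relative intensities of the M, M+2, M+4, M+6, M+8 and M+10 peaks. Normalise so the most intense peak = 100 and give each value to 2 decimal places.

7.68 : 41.93 : 91.57 : 100.00 : 54.60 : 11.93

Each Eu atom is independently Eu-151 (p = 0.478) or Eu-153 (q = 0.522); the cluster is the binomial expansion (p + q)^5.
P(M) = 0.478^5 = 0.024954
P(M+2) = 5 × 0.478^4 × 0.522^1 = 0.136255
P(M+4) = 10 × 0.478^3 × 0.522^2 = 0.297594
P(M+6) = 10 × 0.478^2 × 0.522^3 = 0.324988
P(M+8) = 5 × 0.478^1 × 0.522^4 = 0.177452
P(M+10) = 0.522^5 = 0.038757
The M+6 peak is largest (0.324988); scaling to 100 gives 7.68 : 41.93 : 91.57 : 100.00 : 54.60 : 11.93.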